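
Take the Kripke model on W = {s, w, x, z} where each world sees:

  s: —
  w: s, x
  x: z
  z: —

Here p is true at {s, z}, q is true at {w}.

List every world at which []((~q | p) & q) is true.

s: no successors, so []((~q | p) & q) holds vacuously. ✓
w: successors {s, x}; (~q | p) & q there: s:F, x:F. ✗
x: successors {z}; (~q | p) & q there: z:F. ✗
z: no successors, so []((~q | p) & q) holds vacuously. ✓

{s, z}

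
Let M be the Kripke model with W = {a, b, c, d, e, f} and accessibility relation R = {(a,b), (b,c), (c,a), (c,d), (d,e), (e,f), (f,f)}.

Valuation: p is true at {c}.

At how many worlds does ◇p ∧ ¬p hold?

a: ◇p is F, ¬p is T. ✗
b: ◇p is T, ¬p is T. ✓
c: ◇p is F, ¬p is F. ✗
d: ◇p is F, ¬p is T. ✗
e: ◇p is F, ¬p is T. ✗
f: ◇p is F, ¬p is T. ✗
Satisfying worlds: {b}.

1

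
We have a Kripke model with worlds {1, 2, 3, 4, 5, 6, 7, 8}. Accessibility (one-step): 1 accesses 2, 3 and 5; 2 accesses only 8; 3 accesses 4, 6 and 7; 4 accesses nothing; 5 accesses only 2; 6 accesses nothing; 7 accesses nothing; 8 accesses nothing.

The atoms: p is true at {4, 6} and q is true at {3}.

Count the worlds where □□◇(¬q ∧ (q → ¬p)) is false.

2

1: successors {2, 3, 5}; □◇(¬q ∧ (q → ¬p)) there: 2:F, 3:F, 5:T. ✗
2: successors {8}; □◇(¬q ∧ (q → ¬p)) there: 8:T. ✓
3: successors {4, 6, 7}; □◇(¬q ∧ (q → ¬p)) there: 4:T, 6:T, 7:T. ✓
4: no successors, so □□◇(¬q ∧ (q → ¬p)) holds vacuously. ✓
5: successors {2}; □◇(¬q ∧ (q → ¬p)) there: 2:F. ✗
6: no successors, so □□◇(¬q ∧ (q → ¬p)) holds vacuously. ✓
7: no successors, so □□◇(¬q ∧ (q → ¬p)) holds vacuously. ✓
8: no successors, so □□◇(¬q ∧ (q → ¬p)) holds vacuously. ✓
Satisfying worlds: {2, 3, 4, 6, 7, 8}.
So □□◇(¬q ∧ (q → ¬p)) fails at the other 2 worlds.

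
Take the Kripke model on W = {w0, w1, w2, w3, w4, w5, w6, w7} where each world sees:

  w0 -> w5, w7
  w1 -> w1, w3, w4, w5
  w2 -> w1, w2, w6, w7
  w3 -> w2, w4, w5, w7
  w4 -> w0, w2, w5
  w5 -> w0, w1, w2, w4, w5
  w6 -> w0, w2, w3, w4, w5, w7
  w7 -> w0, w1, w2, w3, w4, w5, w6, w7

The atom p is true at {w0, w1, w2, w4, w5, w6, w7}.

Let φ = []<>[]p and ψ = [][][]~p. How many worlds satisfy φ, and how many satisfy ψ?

8 and 0

For []<>[]p:
w0: successors {w5, w7}; <>[]p there: w5:T, w7:T. ✓
w1: successors {w1, w3, w4, w5}; <>[]p there: w1:T, w3:T, w4:T, w5:T. ✓
w2: successors {w1, w2, w6, w7}; <>[]p there: w1:T, w2:T, w6:T, w7:T. ✓
w3: successors {w2, w4, w5, w7}; <>[]p there: w2:T, w4:T, w5:T, w7:T. ✓
w4: successors {w0, w2, w5}; <>[]p there: w0:T, w2:T, w5:T. ✓
w5: successors {w0, w1, w2, w4, w5}; <>[]p there: w0:T, w1:T, w2:T, w4:T, w5:T. ✓
w6: successors {w0, w2, w3, w4, w5, w7}; <>[]p there: w0:T, w2:T, w3:T, w4:T, w5:T, w7:T. ✓
w7: successors {w0, w1, w2, w3, w4, w5, w6, w7}; <>[]p there: w0:T, w1:T, w2:T, w3:T, w4:T, w5:T, w6:T, w7:T. ✓
— 8 worlds.
For [][][]~p:
w0: successors {w5, w7}; [][]~p there: w5:F, w7:F. ✗
w1: successors {w1, w3, w4, w5}; [][]~p there: w1:F, w3:F, w4:F, w5:F. ✗
w2: successors {w1, w2, w6, w7}; [][]~p there: w1:F, w2:F, w6:F, w7:F. ✗
w3: successors {w2, w4, w5, w7}; [][]~p there: w2:F, w4:F, w5:F, w7:F. ✗
w4: successors {w0, w2, w5}; [][]~p there: w0:F, w2:F, w5:F. ✗
w5: successors {w0, w1, w2, w4, w5}; [][]~p there: w0:F, w1:F, w2:F, w4:F, w5:F. ✗
w6: successors {w0, w2, w3, w4, w5, w7}; [][]~p there: w0:F, w2:F, w3:F, w4:F, w5:F, w7:F. ✗
w7: successors {w0, w1, w2, w3, w4, w5, w6, w7}; [][]~p there: w0:F, w1:F, w2:F, w3:F, w4:F, w5:F, w6:F, w7:F. ✗
— 0 worlds.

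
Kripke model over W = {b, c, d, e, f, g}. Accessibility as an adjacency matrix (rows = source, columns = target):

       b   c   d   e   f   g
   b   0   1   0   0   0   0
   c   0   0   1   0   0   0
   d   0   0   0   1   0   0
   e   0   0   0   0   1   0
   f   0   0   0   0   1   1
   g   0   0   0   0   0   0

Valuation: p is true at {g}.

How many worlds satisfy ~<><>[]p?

4

b: <><>[]p is F. ✓
c: <><>[]p is F. ✓
d: <><>[]p is F. ✓
e: <><>[]p is T. ✗
f: <><>[]p is T. ✗
g: <><>[]p is F. ✓
Satisfying worlds: {b, c, d, g}.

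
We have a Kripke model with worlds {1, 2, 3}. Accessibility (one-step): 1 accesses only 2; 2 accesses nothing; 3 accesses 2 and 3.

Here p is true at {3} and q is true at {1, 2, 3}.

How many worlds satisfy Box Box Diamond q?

1: successors {2}; Box Diamond q there: 2:T. ✓
2: no successors, so Box Box Diamond q holds vacuously. ✓
3: successors {2, 3}; Box Diamond q there: 2:T, 3:F. ✗
Satisfying worlds: {1, 2}.

2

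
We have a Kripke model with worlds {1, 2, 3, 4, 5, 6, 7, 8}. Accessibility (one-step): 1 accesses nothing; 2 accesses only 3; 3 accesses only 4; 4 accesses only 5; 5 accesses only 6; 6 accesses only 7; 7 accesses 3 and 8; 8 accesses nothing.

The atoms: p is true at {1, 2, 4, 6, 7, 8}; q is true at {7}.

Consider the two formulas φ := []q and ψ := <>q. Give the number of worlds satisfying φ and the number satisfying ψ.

For []q:
1: no successors, so []q holds vacuously. ✓
2: successors {3}; q there: 3:F. ✗
3: successors {4}; q there: 4:F. ✗
4: successors {5}; q there: 5:F. ✗
5: successors {6}; q there: 6:F. ✗
6: successors {7}; q there: 7:T. ✓
7: successors {3, 8}; q there: 3:F, 8:F. ✗
8: no successors, so []q holds vacuously. ✓
— 3 worlds.
For <>q:
1: no successors, so <>q fails. ✗
2: successors {3}; q there: 3:F. ✗
3: successors {4}; q there: 4:F. ✗
4: successors {5}; q there: 5:F. ✗
5: successors {6}; q there: 6:F. ✗
6: successors {7}; q there: 7:T. ✓
7: successors {3, 8}; q there: 3:F, 8:F. ✗
8: no successors, so <>q fails. ✗
— 1 world.

3 and 1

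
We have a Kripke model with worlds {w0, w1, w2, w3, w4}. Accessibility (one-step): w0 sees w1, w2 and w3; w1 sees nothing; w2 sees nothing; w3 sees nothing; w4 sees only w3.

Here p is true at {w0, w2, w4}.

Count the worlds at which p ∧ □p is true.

1

w0: p is T, □p is F. ✗
w1: p is F, □p is T. ✗
w2: p is T, □p is T. ✓
w3: p is F, □p is T. ✗
w4: p is T, □p is F. ✗
Satisfying worlds: {w2}.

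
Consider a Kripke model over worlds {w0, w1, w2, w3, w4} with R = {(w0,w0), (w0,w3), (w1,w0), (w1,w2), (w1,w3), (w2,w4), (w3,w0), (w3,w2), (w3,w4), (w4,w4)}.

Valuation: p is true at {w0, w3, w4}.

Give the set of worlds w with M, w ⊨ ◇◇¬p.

w0: successors {w0, w3}; ◇¬p there: w0:F, w3:T. ✓
w1: successors {w0, w2, w3}; ◇¬p there: w0:F, w2:F, w3:T. ✓
w2: successors {w4}; ◇¬p there: w4:F. ✗
w3: successors {w0, w2, w4}; ◇¬p there: w0:F, w2:F, w4:F. ✗
w4: successors {w4}; ◇¬p there: w4:F. ✗

{w0, w1}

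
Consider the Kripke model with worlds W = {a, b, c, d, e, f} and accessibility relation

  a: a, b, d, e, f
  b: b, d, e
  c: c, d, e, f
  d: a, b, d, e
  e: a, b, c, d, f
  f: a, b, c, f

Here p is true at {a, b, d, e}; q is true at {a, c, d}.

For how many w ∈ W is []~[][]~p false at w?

0

a: successors {a, b, d, e, f}; ~[][]~p there: a:T, b:T, d:T, e:T, f:T. ✓
b: successors {b, d, e}; ~[][]~p there: b:T, d:T, e:T. ✓
c: successors {c, d, e, f}; ~[][]~p there: c:T, d:T, e:T, f:T. ✓
d: successors {a, b, d, e}; ~[][]~p there: a:T, b:T, d:T, e:T. ✓
e: successors {a, b, c, d, f}; ~[][]~p there: a:T, b:T, c:T, d:T, f:T. ✓
f: successors {a, b, c, f}; ~[][]~p there: a:T, b:T, c:T, f:T. ✓
Satisfying worlds: {a, b, c, d, e, f}.
So []~[][]~p fails at the other 0 worlds.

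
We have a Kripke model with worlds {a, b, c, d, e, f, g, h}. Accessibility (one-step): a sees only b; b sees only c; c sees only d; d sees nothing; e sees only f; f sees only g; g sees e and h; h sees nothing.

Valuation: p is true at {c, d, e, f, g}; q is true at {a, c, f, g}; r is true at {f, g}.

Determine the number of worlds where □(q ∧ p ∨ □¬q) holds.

a: successors {b}; q ∧ p ∨ □¬q there: b:F. ✗
b: successors {c}; q ∧ p ∨ □¬q there: c:T. ✓
c: successors {d}; q ∧ p ∨ □¬q there: d:T. ✓
d: no successors, so □(q ∧ p ∨ □¬q) holds vacuously. ✓
e: successors {f}; q ∧ p ∨ □¬q there: f:T. ✓
f: successors {g}; q ∧ p ∨ □¬q there: g:T. ✓
g: successors {e, h}; q ∧ p ∨ □¬q there: e:F, h:T. ✗
h: no successors, so □(q ∧ p ∨ □¬q) holds vacuously. ✓
Satisfying worlds: {b, c, d, e, f, h}.

6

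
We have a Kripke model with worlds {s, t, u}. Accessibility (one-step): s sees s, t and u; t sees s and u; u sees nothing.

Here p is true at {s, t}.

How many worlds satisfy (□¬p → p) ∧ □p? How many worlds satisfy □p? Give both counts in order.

0 and 1

For (□¬p → p) ∧ □p:
s: □¬p → p is T, □p is F. ✗
t: □¬p → p is T, □p is F. ✗
u: □¬p → p is F, □p is T. ✗
— 0 worlds.
For □p:
s: successors {s, t, u}; p there: s:T, t:T, u:F. ✗
t: successors {s, u}; p there: s:T, u:F. ✗
u: no successors, so □p holds vacuously. ✓
— 1 world.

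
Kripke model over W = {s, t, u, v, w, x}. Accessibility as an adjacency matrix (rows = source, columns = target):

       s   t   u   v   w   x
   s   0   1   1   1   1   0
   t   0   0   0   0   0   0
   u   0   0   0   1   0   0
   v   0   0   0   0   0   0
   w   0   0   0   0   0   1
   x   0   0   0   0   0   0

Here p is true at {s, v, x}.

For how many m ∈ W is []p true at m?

s: successors {t, u, v, w}; p there: t:F, u:F, v:T, w:F. ✗
t: no successors, so []p holds vacuously. ✓
u: successors {v}; p there: v:T. ✓
v: no successors, so []p holds vacuously. ✓
w: successors {x}; p there: x:T. ✓
x: no successors, so []p holds vacuously. ✓
Satisfying worlds: {t, u, v, w, x}.

5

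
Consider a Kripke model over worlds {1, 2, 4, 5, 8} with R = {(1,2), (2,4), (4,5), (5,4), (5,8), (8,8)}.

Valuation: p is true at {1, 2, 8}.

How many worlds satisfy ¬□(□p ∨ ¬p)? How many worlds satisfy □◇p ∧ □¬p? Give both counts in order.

1 and 1

For ¬□(□p ∨ ¬p):
1: □(□p ∨ ¬p) is F. ✓
2: □(□p ∨ ¬p) is T. ✗
4: □(□p ∨ ¬p) is T. ✗
5: □(□p ∨ ¬p) is T. ✗
8: □(□p ∨ ¬p) is T. ✗
— 1 world.
For □◇p ∧ □¬p:
1: □◇p is F, □¬p is F. ✗
2: □◇p is F, □¬p is T. ✗
4: □◇p is T, □¬p is T. ✓
5: □◇p is F, □¬p is F. ✗
8: □◇p is T, □¬p is F. ✗
— 1 world.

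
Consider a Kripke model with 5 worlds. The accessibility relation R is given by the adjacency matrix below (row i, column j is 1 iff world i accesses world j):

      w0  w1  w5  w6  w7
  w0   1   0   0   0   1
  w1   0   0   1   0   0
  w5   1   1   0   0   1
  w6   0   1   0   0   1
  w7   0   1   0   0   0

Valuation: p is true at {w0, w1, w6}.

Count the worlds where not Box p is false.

w0: Box p is F. ✓
w1: Box p is F. ✓
w5: Box p is F. ✓
w6: Box p is F. ✓
w7: Box p is T. ✗
Satisfying worlds: {w0, w1, w5, w6}.
So not Box p fails at the other 1 world.

1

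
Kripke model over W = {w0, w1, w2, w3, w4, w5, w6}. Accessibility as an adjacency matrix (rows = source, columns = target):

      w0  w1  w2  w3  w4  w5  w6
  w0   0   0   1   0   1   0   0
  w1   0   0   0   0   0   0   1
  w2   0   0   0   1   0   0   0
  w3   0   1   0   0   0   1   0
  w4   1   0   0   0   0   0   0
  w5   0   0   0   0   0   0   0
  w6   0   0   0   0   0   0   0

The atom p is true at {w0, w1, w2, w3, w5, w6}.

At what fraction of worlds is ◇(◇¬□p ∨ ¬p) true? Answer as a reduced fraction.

1/7

w0: successors {w2, w4}; ◇¬□p ∨ ¬p there: w2:F, w4:T. ✓
w1: successors {w6}; ◇¬□p ∨ ¬p there: w6:F. ✗
w2: successors {w3}; ◇¬□p ∨ ¬p there: w3:F. ✗
w3: successors {w1, w5}; ◇¬□p ∨ ¬p there: w1:F, w5:F. ✗
w4: successors {w0}; ◇¬□p ∨ ¬p there: w0:F. ✗
w5: no successors, so ◇(◇¬□p ∨ ¬p) fails. ✗
w6: no successors, so ◇(◇¬□p ∨ ¬p) fails. ✗
That's 1 of 7 worlds, so 1/7.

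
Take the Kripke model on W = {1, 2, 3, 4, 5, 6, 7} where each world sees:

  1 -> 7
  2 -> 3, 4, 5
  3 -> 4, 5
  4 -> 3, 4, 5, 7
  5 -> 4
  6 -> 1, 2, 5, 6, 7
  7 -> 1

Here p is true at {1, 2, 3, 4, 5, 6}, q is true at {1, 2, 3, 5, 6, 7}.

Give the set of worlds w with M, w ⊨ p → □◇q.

{1, 5, 7}

1: p is T, □◇q is T. ✓
2: p is T, □◇q is F. ✗
3: p is T, □◇q is F. ✗
4: p is T, □◇q is F. ✗
5: p is T, □◇q is T. ✓
6: p is T, □◇q is F. ✗
7: p is F, □◇q is T. ✓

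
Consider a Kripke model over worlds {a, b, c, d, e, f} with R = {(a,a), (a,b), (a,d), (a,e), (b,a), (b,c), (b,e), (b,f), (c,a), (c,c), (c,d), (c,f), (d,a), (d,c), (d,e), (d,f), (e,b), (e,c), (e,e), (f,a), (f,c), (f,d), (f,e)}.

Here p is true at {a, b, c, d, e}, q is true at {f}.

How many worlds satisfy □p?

3

a: successors {a, b, d, e}; p there: a:T, b:T, d:T, e:T. ✓
b: successors {a, c, e, f}; p there: a:T, c:T, e:T, f:F. ✗
c: successors {a, c, d, f}; p there: a:T, c:T, d:T, f:F. ✗
d: successors {a, c, e, f}; p there: a:T, c:T, e:T, f:F. ✗
e: successors {b, c, e}; p there: b:T, c:T, e:T. ✓
f: successors {a, c, d, e}; p there: a:T, c:T, d:T, e:T. ✓
Satisfying worlds: {a, e, f}.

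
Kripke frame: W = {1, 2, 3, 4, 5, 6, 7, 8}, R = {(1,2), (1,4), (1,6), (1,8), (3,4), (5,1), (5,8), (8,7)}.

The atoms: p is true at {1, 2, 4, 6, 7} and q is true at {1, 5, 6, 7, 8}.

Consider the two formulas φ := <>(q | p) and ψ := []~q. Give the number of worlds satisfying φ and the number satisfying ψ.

For <>(q | p):
1: successors {2, 4, 6, 8}; q | p there: 2:T, 4:T, 6:T, 8:T. ✓
2: no successors, so <>(q | p) fails. ✗
3: successors {4}; q | p there: 4:T. ✓
4: no successors, so <>(q | p) fails. ✗
5: successors {1, 8}; q | p there: 1:T, 8:T. ✓
6: no successors, so <>(q | p) fails. ✗
7: no successors, so <>(q | p) fails. ✗
8: successors {7}; q | p there: 7:T. ✓
— 4 worlds.
For []~q:
1: successors {2, 4, 6, 8}; ~q there: 2:T, 4:T, 6:F, 8:F. ✗
2: no successors, so []~q holds vacuously. ✓
3: successors {4}; ~q there: 4:T. ✓
4: no successors, so []~q holds vacuously. ✓
5: successors {1, 8}; ~q there: 1:F, 8:F. ✗
6: no successors, so []~q holds vacuously. ✓
7: no successors, so []~q holds vacuously. ✓
8: successors {7}; ~q there: 7:F. ✗
— 5 worlds.

4 and 5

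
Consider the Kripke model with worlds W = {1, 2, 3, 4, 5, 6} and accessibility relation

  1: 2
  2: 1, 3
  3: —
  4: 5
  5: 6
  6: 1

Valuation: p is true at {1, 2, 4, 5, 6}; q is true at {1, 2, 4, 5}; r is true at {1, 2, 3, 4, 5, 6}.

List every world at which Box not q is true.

{3, 5}

1: successors {2}; not q there: 2:F. ✗
2: successors {1, 3}; not q there: 1:F, 3:T. ✗
3: no successors, so Box not q holds vacuously. ✓
4: successors {5}; not q there: 5:F. ✗
5: successors {6}; not q there: 6:T. ✓
6: successors {1}; not q there: 1:F. ✗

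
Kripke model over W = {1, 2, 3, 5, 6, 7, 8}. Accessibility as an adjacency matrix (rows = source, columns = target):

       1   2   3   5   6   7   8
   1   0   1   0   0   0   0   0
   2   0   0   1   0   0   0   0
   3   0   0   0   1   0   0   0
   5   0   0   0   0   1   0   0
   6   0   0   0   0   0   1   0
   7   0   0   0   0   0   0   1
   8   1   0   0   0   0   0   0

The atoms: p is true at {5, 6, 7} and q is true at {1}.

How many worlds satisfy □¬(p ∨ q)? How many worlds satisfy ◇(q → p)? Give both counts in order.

For □¬(p ∨ q):
1: successors {2}; ¬(p ∨ q) there: 2:T. ✓
2: successors {3}; ¬(p ∨ q) there: 3:T. ✓
3: successors {5}; ¬(p ∨ q) there: 5:F. ✗
5: successors {6}; ¬(p ∨ q) there: 6:F. ✗
6: successors {7}; ¬(p ∨ q) there: 7:F. ✗
7: successors {8}; ¬(p ∨ q) there: 8:T. ✓
8: successors {1}; ¬(p ∨ q) there: 1:F. ✗
— 3 worlds.
For ◇(q → p):
1: successors {2}; q → p there: 2:T. ✓
2: successors {3}; q → p there: 3:T. ✓
3: successors {5}; q → p there: 5:T. ✓
5: successors {6}; q → p there: 6:T. ✓
6: successors {7}; q → p there: 7:T. ✓
7: successors {8}; q → p there: 8:T. ✓
8: successors {1}; q → p there: 1:F. ✗
— 6 worlds.

3 and 6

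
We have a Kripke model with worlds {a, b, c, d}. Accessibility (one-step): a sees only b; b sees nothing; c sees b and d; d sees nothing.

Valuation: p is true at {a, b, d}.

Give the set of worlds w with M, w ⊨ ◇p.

{a, c}

a: successors {b}; p there: b:T. ✓
b: no successors, so ◇p fails. ✗
c: successors {b, d}; p there: b:T, d:T. ✓
d: no successors, so ◇p fails. ✗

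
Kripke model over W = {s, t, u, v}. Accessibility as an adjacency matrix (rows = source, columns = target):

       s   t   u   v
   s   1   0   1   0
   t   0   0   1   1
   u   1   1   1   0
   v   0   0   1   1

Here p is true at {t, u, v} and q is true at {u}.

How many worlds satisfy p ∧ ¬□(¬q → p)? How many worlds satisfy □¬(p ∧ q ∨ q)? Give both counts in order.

1 and 0

For p ∧ ¬□(¬q → p):
s: p is F, ¬□(¬q → p) is T. ✗
t: p is T, ¬□(¬q → p) is F. ✗
u: p is T, ¬□(¬q → p) is T. ✓
v: p is T, ¬□(¬q → p) is F. ✗
— 1 world.
For □¬(p ∧ q ∨ q):
s: successors {s, u}; ¬(p ∧ q ∨ q) there: s:T, u:F. ✗
t: successors {u, v}; ¬(p ∧ q ∨ q) there: u:F, v:T. ✗
u: successors {s, t, u}; ¬(p ∧ q ∨ q) there: s:T, t:T, u:F. ✗
v: successors {u, v}; ¬(p ∧ q ∨ q) there: u:F, v:T. ✗
— 0 worlds.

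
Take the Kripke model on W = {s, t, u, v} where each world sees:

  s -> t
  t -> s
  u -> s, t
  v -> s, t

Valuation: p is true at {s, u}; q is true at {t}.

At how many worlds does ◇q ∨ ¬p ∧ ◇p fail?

s: ◇q is T, ¬p ∧ ◇p is F. ✓
t: ◇q is F, ¬p ∧ ◇p is T. ✓
u: ◇q is T, ¬p ∧ ◇p is F. ✓
v: ◇q is T, ¬p ∧ ◇p is T. ✓
Satisfying worlds: {s, t, u, v}.
So ◇q ∨ ¬p ∧ ◇p fails at the other 0 worlds.

0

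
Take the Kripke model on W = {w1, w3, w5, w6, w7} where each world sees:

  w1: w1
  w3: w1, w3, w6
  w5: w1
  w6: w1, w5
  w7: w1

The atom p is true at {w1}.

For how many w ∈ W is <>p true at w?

5

w1: successors {w1}; p there: w1:T. ✓
w3: successors {w1, w3, w6}; p there: w1:T, w3:F, w6:F. ✓
w5: successors {w1}; p there: w1:T. ✓
w6: successors {w1, w5}; p there: w1:T, w5:F. ✓
w7: successors {w1}; p there: w1:T. ✓
Satisfying worlds: {w1, w3, w5, w6, w7}.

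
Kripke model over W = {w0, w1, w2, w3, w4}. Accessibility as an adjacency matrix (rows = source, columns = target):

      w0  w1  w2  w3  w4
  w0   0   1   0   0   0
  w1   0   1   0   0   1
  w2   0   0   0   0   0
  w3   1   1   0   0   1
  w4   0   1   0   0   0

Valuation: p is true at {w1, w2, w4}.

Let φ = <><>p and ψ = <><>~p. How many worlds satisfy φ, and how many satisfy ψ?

4 and 0

For <><>p:
w0: successors {w1}; <>p there: w1:T. ✓
w1: successors {w1, w4}; <>p there: w1:T, w4:T. ✓
w2: no successors, so <><>p fails. ✗
w3: successors {w0, w1, w4}; <>p there: w0:T, w1:T, w4:T. ✓
w4: successors {w1}; <>p there: w1:T. ✓
— 4 worlds.
For <><>~p:
w0: successors {w1}; <>~p there: w1:F. ✗
w1: successors {w1, w4}; <>~p there: w1:F, w4:F. ✗
w2: no successors, so <><>~p fails. ✗
w3: successors {w0, w1, w4}; <>~p there: w0:F, w1:F, w4:F. ✗
w4: successors {w1}; <>~p there: w1:F. ✗
— 0 worlds.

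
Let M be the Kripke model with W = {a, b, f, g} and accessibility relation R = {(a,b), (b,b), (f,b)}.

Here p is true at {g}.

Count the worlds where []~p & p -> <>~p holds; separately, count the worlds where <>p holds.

For []~p & p -> <>~p:
a: []~p & p is F, <>~p is T. ✓
b: []~p & p is F, <>~p is T. ✓
f: []~p & p is F, <>~p is T. ✓
g: []~p & p is T, <>~p is F. ✗
— 3 worlds.
For <>p:
a: successors {b}; p there: b:F. ✗
b: successors {b}; p there: b:F. ✗
f: successors {b}; p there: b:F. ✗
g: no successors, so <>p fails. ✗
— 0 worlds.

3 and 0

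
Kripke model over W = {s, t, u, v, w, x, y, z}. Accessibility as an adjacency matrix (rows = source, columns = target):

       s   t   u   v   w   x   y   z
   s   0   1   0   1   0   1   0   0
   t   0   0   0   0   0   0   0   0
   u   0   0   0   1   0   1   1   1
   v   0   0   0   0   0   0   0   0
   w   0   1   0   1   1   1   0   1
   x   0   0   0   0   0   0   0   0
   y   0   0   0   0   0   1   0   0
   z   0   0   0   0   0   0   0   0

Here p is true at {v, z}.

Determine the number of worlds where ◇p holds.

3

s: successors {t, v, x}; p there: t:F, v:T, x:F. ✓
t: no successors, so ◇p fails. ✗
u: successors {v, x, y, z}; p there: v:T, x:F, y:F, z:T. ✓
v: no successors, so ◇p fails. ✗
w: successors {t, v, w, x, z}; p there: t:F, v:T, w:F, x:F, z:T. ✓
x: no successors, so ◇p fails. ✗
y: successors {x}; p there: x:F. ✗
z: no successors, so ◇p fails. ✗
Satisfying worlds: {s, u, w}.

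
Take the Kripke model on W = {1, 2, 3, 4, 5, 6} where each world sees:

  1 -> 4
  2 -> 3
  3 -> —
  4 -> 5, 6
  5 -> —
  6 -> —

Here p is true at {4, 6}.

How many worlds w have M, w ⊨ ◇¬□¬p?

1: successors {4}; ¬□¬p there: 4:T. ✓
2: successors {3}; ¬□¬p there: 3:F. ✗
3: no successors, so ◇¬□¬p fails. ✗
4: successors {5, 6}; ¬□¬p there: 5:F, 6:F. ✗
5: no successors, so ◇¬□¬p fails. ✗
6: no successors, so ◇¬□¬p fails. ✗
Satisfying worlds: {1}.

1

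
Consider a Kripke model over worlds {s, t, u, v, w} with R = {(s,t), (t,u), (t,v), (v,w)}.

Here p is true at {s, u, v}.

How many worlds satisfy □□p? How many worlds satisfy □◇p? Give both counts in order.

4 and 3

For □□p:
s: successors {t}; □p there: t:T. ✓
t: successors {u, v}; □p there: u:T, v:F. ✗
u: no successors, so □□p holds vacuously. ✓
v: successors {w}; □p there: w:T. ✓
w: no successors, so □□p holds vacuously. ✓
— 4 worlds.
For □◇p:
s: successors {t}; ◇p there: t:T. ✓
t: successors {u, v}; ◇p there: u:F, v:F. ✗
u: no successors, so □◇p holds vacuously. ✓
v: successors {w}; ◇p there: w:F. ✗
w: no successors, so □◇p holds vacuously. ✓
— 3 worlds.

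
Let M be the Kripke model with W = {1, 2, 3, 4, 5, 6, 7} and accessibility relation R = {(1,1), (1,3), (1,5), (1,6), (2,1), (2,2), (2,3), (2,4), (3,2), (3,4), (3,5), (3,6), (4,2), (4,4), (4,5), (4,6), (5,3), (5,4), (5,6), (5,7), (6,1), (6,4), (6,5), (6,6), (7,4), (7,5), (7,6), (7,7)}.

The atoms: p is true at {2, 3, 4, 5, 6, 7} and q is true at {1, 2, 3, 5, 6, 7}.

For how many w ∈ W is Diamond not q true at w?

6

1: successors {1, 3, 5, 6}; not q there: 1:F, 3:F, 5:F, 6:F. ✗
2: successors {1, 2, 3, 4}; not q there: 1:F, 2:F, 3:F, 4:T. ✓
3: successors {2, 4, 5, 6}; not q there: 2:F, 4:T, 5:F, 6:F. ✓
4: successors {2, 4, 5, 6}; not q there: 2:F, 4:T, 5:F, 6:F. ✓
5: successors {3, 4, 6, 7}; not q there: 3:F, 4:T, 6:F, 7:F. ✓
6: successors {1, 4, 5, 6}; not q there: 1:F, 4:T, 5:F, 6:F. ✓
7: successors {4, 5, 6, 7}; not q there: 4:T, 5:F, 6:F, 7:F. ✓
Satisfying worlds: {2, 3, 4, 5, 6, 7}.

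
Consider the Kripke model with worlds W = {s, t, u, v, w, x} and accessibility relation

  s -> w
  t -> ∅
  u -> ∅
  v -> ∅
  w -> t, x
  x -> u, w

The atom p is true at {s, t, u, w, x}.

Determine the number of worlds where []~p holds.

3

s: successors {w}; ~p there: w:F. ✗
t: no successors, so []~p holds vacuously. ✓
u: no successors, so []~p holds vacuously. ✓
v: no successors, so []~p holds vacuously. ✓
w: successors {t, x}; ~p there: t:F, x:F. ✗
x: successors {u, w}; ~p there: u:F, w:F. ✗
Satisfying worlds: {t, u, v}.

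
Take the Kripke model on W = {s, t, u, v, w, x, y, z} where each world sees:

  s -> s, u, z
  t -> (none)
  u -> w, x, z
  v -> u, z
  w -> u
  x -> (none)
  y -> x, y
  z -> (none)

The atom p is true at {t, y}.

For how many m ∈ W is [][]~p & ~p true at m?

s: [][]~p is T, ~p is T. ✓
t: [][]~p is T, ~p is F. ✗
u: [][]~p is T, ~p is T. ✓
v: [][]~p is T, ~p is T. ✓
w: [][]~p is T, ~p is T. ✓
x: [][]~p is T, ~p is T. ✓
y: [][]~p is F, ~p is F. ✗
z: [][]~p is T, ~p is T. ✓
Satisfying worlds: {s, u, v, w, x, z}.

6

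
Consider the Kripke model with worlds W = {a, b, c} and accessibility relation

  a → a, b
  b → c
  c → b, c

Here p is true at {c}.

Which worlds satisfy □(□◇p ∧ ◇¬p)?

{b}

a: successors {a, b}; □◇p ∧ ◇¬p there: a:F, b:F. ✗
b: successors {c}; □◇p ∧ ◇¬p there: c:T. ✓
c: successors {b, c}; □◇p ∧ ◇¬p there: b:F, c:T. ✗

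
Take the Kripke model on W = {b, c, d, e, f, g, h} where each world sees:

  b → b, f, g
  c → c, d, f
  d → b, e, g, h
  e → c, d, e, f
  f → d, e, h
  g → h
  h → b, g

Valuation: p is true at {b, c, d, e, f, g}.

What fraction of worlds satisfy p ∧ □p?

b: p is T, □p is T. ✓
c: p is T, □p is T. ✓
d: p is T, □p is F. ✗
e: p is T, □p is T. ✓
f: p is T, □p is F. ✗
g: p is T, □p is F. ✗
h: p is F, □p is T. ✗
That's 3 of 7 worlds, so 3/7.

3/7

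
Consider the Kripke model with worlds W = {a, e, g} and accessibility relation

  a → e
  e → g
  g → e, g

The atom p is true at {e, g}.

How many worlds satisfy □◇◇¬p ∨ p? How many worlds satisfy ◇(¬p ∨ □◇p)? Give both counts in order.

For □◇◇¬p ∨ p:
a: □◇◇¬p is F, p is F. ✗
e: □◇◇¬p is F, p is T. ✓
g: □◇◇¬p is F, p is T. ✓
— 2 worlds.
For ◇(¬p ∨ □◇p):
a: successors {e}; ¬p ∨ □◇p there: e:T. ✓
e: successors {g}; ¬p ∨ □◇p there: g:T. ✓
g: successors {e, g}; ¬p ∨ □◇p there: e:T, g:T. ✓
— 3 worlds.

2 and 3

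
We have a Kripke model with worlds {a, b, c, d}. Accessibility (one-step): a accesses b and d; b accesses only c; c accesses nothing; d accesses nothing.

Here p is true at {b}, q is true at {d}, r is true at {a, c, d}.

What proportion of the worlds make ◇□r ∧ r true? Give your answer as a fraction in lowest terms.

1/4

a: ◇□r is T, r is T. ✓
b: ◇□r is T, r is F. ✗
c: ◇□r is F, r is T. ✗
d: ◇□r is F, r is T. ✗
That's 1 of 4 worlds, so 1/4.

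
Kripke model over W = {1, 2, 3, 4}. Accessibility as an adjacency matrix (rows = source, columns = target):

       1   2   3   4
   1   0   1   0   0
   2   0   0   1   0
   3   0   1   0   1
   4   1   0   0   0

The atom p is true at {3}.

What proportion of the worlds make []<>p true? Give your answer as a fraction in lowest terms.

1/4

1: successors {2}; <>p there: 2:T. ✓
2: successors {3}; <>p there: 3:F. ✗
3: successors {2, 4}; <>p there: 2:T, 4:F. ✗
4: successors {1}; <>p there: 1:F. ✗
That's 1 of 4 worlds, so 1/4.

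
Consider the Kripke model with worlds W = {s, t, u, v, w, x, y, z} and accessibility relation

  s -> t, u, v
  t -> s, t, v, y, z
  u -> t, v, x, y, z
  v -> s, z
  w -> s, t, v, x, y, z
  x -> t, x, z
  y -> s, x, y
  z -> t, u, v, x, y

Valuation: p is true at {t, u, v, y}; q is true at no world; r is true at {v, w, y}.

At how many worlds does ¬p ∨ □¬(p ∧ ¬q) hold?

s: ¬p is T, □¬(p ∧ ¬q) is F. ✓
t: ¬p is F, □¬(p ∧ ¬q) is F. ✗
u: ¬p is F, □¬(p ∧ ¬q) is F. ✗
v: ¬p is F, □¬(p ∧ ¬q) is T. ✓
w: ¬p is T, □¬(p ∧ ¬q) is F. ✓
x: ¬p is T, □¬(p ∧ ¬q) is F. ✓
y: ¬p is F, □¬(p ∧ ¬q) is F. ✗
z: ¬p is T, □¬(p ∧ ¬q) is F. ✓
Satisfying worlds: {s, v, w, x, z}.

5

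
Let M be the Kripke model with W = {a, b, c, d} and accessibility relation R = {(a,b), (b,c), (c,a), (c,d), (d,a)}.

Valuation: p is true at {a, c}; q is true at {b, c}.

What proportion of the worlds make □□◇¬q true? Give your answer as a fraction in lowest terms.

a: successors {b}; □◇¬q there: b:T. ✓
b: successors {c}; □◇¬q there: c:F. ✗
c: successors {a, d}; □◇¬q there: a:F, d:F. ✗
d: successors {a}; □◇¬q there: a:F. ✗
That's 1 of 4 worlds, so 1/4.

1/4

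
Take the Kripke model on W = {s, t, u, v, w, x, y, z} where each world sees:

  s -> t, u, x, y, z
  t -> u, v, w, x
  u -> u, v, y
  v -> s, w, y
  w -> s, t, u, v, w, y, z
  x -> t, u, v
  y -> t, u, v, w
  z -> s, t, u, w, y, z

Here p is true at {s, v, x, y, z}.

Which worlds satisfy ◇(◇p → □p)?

s: successors {t, u, x, y, z}; ◇p → □p there: t:F, u:F, x:F, y:F, z:F. ✗
t: successors {u, v, w, x}; ◇p → □p there: u:F, v:F, w:F, x:F. ✗
u: successors {u, v, y}; ◇p → □p there: u:F, v:F, y:F. ✗
v: successors {s, w, y}; ◇p → □p there: s:F, w:F, y:F. ✗
w: successors {s, t, u, v, w, y, z}; ◇p → □p there: s:F, t:F, u:F, v:F, w:F, y:F, z:F. ✗
x: successors {t, u, v}; ◇p → □p there: t:F, u:F, v:F. ✗
y: successors {t, u, v, w}; ◇p → □p there: t:F, u:F, v:F, w:F. ✗
z: successors {s, t, u, w, y, z}; ◇p → □p there: s:F, t:F, u:F, w:F, y:F, z:F. ✗

∅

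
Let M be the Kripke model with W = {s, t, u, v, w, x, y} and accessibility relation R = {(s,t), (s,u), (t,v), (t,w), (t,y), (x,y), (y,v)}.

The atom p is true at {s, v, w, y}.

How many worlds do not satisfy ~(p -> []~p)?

6

s: p -> []~p is T. ✗
t: p -> []~p is T. ✗
u: p -> []~p is T. ✗
v: p -> []~p is T. ✗
w: p -> []~p is T. ✗
x: p -> []~p is T. ✗
y: p -> []~p is F. ✓
Satisfying worlds: {y}.
So ~(p -> []~p) fails at the other 6 worlds.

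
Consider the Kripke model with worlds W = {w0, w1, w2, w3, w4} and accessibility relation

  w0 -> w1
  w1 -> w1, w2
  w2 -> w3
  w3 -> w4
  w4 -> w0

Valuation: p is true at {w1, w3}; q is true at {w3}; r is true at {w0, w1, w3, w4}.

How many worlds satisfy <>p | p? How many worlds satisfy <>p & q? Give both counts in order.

For <>p | p:
w0: <>p is T, p is F. ✓
w1: <>p is T, p is T. ✓
w2: <>p is T, p is F. ✓
w3: <>p is F, p is T. ✓
w4: <>p is F, p is F. ✗
— 4 worlds.
For <>p & q:
w0: <>p is T, q is F. ✗
w1: <>p is T, q is F. ✗
w2: <>p is T, q is F. ✗
w3: <>p is F, q is T. ✗
w4: <>p is F, q is F. ✗
— 0 worlds.

4 and 0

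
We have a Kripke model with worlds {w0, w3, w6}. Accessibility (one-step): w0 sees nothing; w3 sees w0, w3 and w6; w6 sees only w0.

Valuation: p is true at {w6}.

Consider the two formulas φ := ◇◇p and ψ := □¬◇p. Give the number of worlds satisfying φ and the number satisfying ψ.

For ◇◇p:
w0: no successors, so ◇◇p fails. ✗
w3: successors {w0, w3, w6}; ◇p there: w0:F, w3:T, w6:F. ✓
w6: successors {w0}; ◇p there: w0:F. ✗
— 1 world.
For □¬◇p:
w0: no successors, so □¬◇p holds vacuously. ✓
w3: successors {w0, w3, w6}; ¬◇p there: w0:T, w3:F, w6:T. ✗
w6: successors {w0}; ¬◇p there: w0:T. ✓
— 2 worlds.

1 and 2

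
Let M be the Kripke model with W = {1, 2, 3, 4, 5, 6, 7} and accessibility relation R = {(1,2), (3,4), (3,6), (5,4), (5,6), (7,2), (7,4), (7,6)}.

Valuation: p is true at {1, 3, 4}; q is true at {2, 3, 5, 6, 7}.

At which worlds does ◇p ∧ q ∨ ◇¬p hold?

{1, 3, 5, 7}

1: ◇p ∧ q is F, ◇¬p is T. ✓
2: ◇p ∧ q is F, ◇¬p is F. ✗
3: ◇p ∧ q is T, ◇¬p is T. ✓
4: ◇p ∧ q is F, ◇¬p is F. ✗
5: ◇p ∧ q is T, ◇¬p is T. ✓
6: ◇p ∧ q is F, ◇¬p is F. ✗
7: ◇p ∧ q is T, ◇¬p is T. ✓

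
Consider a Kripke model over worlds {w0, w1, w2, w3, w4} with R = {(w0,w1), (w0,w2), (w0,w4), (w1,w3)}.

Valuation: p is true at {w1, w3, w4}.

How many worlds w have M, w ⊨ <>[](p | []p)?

2

w0: successors {w1, w2, w4}; [](p | []p) there: w1:T, w2:T, w4:T. ✓
w1: successors {w3}; [](p | []p) there: w3:T. ✓
w2: no successors, so <>[](p | []p) fails. ✗
w3: no successors, so <>[](p | []p) fails. ✗
w4: no successors, so <>[](p | []p) fails. ✗
Satisfying worlds: {w0, w1}.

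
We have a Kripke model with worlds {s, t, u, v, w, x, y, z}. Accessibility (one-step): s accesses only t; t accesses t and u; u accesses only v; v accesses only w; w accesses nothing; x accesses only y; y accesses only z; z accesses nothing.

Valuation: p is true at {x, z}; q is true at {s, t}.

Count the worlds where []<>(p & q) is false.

6

s: successors {t}; <>(p & q) there: t:F. ✗
t: successors {t, u}; <>(p & q) there: t:F, u:F. ✗
u: successors {v}; <>(p & q) there: v:F. ✗
v: successors {w}; <>(p & q) there: w:F. ✗
w: no successors, so []<>(p & q) holds vacuously. ✓
x: successors {y}; <>(p & q) there: y:F. ✗
y: successors {z}; <>(p & q) there: z:F. ✗
z: no successors, so []<>(p & q) holds vacuously. ✓
Satisfying worlds: {w, z}.
So []<>(p & q) fails at the other 6 worlds.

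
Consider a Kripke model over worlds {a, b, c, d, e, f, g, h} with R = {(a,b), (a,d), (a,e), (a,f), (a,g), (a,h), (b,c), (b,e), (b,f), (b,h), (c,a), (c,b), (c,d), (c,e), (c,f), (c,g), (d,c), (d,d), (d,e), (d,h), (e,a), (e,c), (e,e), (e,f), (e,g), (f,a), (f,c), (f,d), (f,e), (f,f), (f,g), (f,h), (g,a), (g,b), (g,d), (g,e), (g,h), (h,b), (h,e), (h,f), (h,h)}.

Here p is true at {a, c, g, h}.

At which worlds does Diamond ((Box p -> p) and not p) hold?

{a, b, c, d, e, f, g, h}

a: successors {b, d, e, f, g, h}; (Box p -> p) and not p there: b:T, d:T, e:T, f:T, g:F, h:F. ✓
b: successors {c, e, f, h}; (Box p -> p) and not p there: c:F, e:T, f:T, h:F. ✓
c: successors {a, b, d, e, f, g}; (Box p -> p) and not p there: a:F, b:T, d:T, e:T, f:T, g:F. ✓
d: successors {c, d, e, h}; (Box p -> p) and not p there: c:F, d:T, e:T, h:F. ✓
e: successors {a, c, e, f, g}; (Box p -> p) and not p there: a:F, c:F, e:T, f:T, g:F. ✓
f: successors {a, c, d, e, f, g, h}; (Box p -> p) and not p there: a:F, c:F, d:T, e:T, f:T, g:F, h:F. ✓
g: successors {a, b, d, e, h}; (Box p -> p) and not p there: a:F, b:T, d:T, e:T, h:F. ✓
h: successors {b, e, f, h}; (Box p -> p) and not p there: b:T, e:T, f:T, h:F. ✓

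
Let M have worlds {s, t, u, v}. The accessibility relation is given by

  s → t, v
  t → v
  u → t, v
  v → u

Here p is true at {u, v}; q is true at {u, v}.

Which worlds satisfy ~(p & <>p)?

{s, t}

s: p & <>p is F. ✓
t: p & <>p is F. ✓
u: p & <>p is T. ✗
v: p & <>p is T. ✗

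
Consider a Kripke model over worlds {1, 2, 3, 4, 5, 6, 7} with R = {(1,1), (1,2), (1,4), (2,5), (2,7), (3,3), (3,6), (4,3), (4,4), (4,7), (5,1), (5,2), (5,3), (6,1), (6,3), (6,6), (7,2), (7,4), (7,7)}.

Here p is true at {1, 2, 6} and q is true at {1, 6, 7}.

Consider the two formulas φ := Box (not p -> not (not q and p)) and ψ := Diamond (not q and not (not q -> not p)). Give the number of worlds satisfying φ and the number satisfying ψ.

For Box (not p -> not (not q and p)):
1: successors {1, 2, 4}; not p -> not (not q and p) there: 1:T, 2:T, 4:T. ✓
2: successors {5, 7}; not p -> not (not q and p) there: 5:T, 7:T. ✓
3: successors {3, 6}; not p -> not (not q and p) there: 3:T, 6:T. ✓
4: successors {3, 4, 7}; not p -> not (not q and p) there: 3:T, 4:T, 7:T. ✓
5: successors {1, 2, 3}; not p -> not (not q and p) there: 1:T, 2:T, 3:T. ✓
6: successors {1, 3, 6}; not p -> not (not q and p) there: 1:T, 3:T, 6:T. ✓
7: successors {2, 4, 7}; not p -> not (not q and p) there: 2:T, 4:T, 7:T. ✓
— 7 worlds.
For Diamond (not q and not (not q -> not p)):
1: successors {1, 2, 4}; not q and not (not q -> not p) there: 1:F, 2:T, 4:F. ✓
2: successors {5, 7}; not q and not (not q -> not p) there: 5:F, 7:F. ✗
3: successors {3, 6}; not q and not (not q -> not p) there: 3:F, 6:F. ✗
4: successors {3, 4, 7}; not q and not (not q -> not p) there: 3:F, 4:F, 7:F. ✗
5: successors {1, 2, 3}; not q and not (not q -> not p) there: 1:F, 2:T, 3:F. ✓
6: successors {1, 3, 6}; not q and not (not q -> not p) there: 1:F, 3:F, 6:F. ✗
7: successors {2, 4, 7}; not q and not (not q -> not p) there: 2:T, 4:F, 7:F. ✓
— 3 worlds.

7 and 3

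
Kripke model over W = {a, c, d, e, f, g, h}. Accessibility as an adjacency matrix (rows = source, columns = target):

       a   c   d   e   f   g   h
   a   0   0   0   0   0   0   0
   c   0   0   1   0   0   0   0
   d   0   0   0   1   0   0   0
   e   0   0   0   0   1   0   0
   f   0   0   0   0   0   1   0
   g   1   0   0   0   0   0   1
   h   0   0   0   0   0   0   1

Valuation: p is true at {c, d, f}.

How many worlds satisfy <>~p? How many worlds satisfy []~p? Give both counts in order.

For <>~p:
a: no successors, so <>~p fails. ✗
c: successors {d}; ~p there: d:F. ✗
d: successors {e}; ~p there: e:T. ✓
e: successors {f}; ~p there: f:F. ✗
f: successors {g}; ~p there: g:T. ✓
g: successors {a, h}; ~p there: a:T, h:T. ✓
h: successors {h}; ~p there: h:T. ✓
— 4 worlds.
For []~p:
a: no successors, so []~p holds vacuously. ✓
c: successors {d}; ~p there: d:F. ✗
d: successors {e}; ~p there: e:T. ✓
e: successors {f}; ~p there: f:F. ✗
f: successors {g}; ~p there: g:T. ✓
g: successors {a, h}; ~p there: a:T, h:T. ✓
h: successors {h}; ~p there: h:T. ✓
— 5 worlds.

4 and 5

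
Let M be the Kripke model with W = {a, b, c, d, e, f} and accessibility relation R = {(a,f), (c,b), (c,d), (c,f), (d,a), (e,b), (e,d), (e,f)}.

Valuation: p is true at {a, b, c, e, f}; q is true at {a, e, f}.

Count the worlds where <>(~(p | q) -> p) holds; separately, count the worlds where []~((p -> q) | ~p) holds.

For <>(~(p | q) -> p):
a: successors {f}; ~(p | q) -> p there: f:T. ✓
b: no successors, so <>(~(p | q) -> p) fails. ✗
c: successors {b, d, f}; ~(p | q) -> p there: b:T, d:F, f:T. ✓
d: successors {a}; ~(p | q) -> p there: a:T. ✓
e: successors {b, d, f}; ~(p | q) -> p there: b:T, d:F, f:T. ✓
f: no successors, so <>(~(p | q) -> p) fails. ✗
— 4 worlds.
For []~((p -> q) | ~p):
a: successors {f}; ~((p -> q) | ~p) there: f:F. ✗
b: no successors, so []~((p -> q) | ~p) holds vacuously. ✓
c: successors {b, d, f}; ~((p -> q) | ~p) there: b:T, d:F, f:F. ✗
d: successors {a}; ~((p -> q) | ~p) there: a:F. ✗
e: successors {b, d, f}; ~((p -> q) | ~p) there: b:T, d:F, f:F. ✗
f: no successors, so []~((p -> q) | ~p) holds vacuously. ✓
— 2 worlds.

4 and 2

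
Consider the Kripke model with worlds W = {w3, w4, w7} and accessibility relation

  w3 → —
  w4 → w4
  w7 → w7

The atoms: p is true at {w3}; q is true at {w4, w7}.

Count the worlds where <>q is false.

w3: no successors, so <>q fails. ✗
w4: successors {w4}; q there: w4:T. ✓
w7: successors {w7}; q there: w7:T. ✓
Satisfying worlds: {w4, w7}.
So <>q fails at the other 1 world.

1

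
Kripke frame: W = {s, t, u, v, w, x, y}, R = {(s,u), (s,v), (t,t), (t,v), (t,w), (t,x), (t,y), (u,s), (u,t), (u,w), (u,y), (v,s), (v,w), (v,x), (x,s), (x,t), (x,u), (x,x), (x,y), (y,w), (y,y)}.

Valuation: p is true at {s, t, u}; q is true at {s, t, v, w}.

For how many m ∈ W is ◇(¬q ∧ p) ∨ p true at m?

s: ◇(¬q ∧ p) is T, p is T. ✓
t: ◇(¬q ∧ p) is F, p is T. ✓
u: ◇(¬q ∧ p) is F, p is T. ✓
v: ◇(¬q ∧ p) is F, p is F. ✗
w: ◇(¬q ∧ p) is F, p is F. ✗
x: ◇(¬q ∧ p) is T, p is F. ✓
y: ◇(¬q ∧ p) is F, p is F. ✗
Satisfying worlds: {s, t, u, x}.

4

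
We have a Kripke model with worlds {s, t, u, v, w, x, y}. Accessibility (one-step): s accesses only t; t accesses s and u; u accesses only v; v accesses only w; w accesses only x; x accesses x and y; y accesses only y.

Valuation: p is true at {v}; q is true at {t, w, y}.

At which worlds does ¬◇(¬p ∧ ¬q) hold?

s: ◇(¬p ∧ ¬q) is F. ✓
t: ◇(¬p ∧ ¬q) is T. ✗
u: ◇(¬p ∧ ¬q) is F. ✓
v: ◇(¬p ∧ ¬q) is F. ✓
w: ◇(¬p ∧ ¬q) is T. ✗
x: ◇(¬p ∧ ¬q) is T. ✗
y: ◇(¬p ∧ ¬q) is F. ✓

{s, u, v, y}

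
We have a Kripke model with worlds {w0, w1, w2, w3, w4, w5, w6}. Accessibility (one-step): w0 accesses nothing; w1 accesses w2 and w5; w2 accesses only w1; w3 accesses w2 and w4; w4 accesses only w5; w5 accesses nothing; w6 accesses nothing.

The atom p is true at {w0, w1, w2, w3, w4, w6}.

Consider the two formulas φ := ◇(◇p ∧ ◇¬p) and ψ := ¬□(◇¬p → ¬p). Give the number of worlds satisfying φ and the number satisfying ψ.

For ◇(◇p ∧ ◇¬p):
w0: no successors, so ◇(◇p ∧ ◇¬p) fails. ✗
w1: successors {w2, w5}; ◇p ∧ ◇¬p there: w2:F, w5:F. ✗
w2: successors {w1}; ◇p ∧ ◇¬p there: w1:T. ✓
w3: successors {w2, w4}; ◇p ∧ ◇¬p there: w2:F, w4:F. ✗
w4: successors {w5}; ◇p ∧ ◇¬p there: w5:F. ✗
w5: no successors, so ◇(◇p ∧ ◇¬p) fails. ✗
w6: no successors, so ◇(◇p ∧ ◇¬p) fails. ✗
— 1 world.
For ¬□(◇¬p → ¬p):
w0: □(◇¬p → ¬p) is T. ✗
w1: □(◇¬p → ¬p) is T. ✗
w2: □(◇¬p → ¬p) is F. ✓
w3: □(◇¬p → ¬p) is F. ✓
w4: □(◇¬p → ¬p) is T. ✗
w5: □(◇¬p → ¬p) is T. ✗
w6: □(◇¬p → ¬p) is T. ✗
— 2 worlds.

1 and 2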